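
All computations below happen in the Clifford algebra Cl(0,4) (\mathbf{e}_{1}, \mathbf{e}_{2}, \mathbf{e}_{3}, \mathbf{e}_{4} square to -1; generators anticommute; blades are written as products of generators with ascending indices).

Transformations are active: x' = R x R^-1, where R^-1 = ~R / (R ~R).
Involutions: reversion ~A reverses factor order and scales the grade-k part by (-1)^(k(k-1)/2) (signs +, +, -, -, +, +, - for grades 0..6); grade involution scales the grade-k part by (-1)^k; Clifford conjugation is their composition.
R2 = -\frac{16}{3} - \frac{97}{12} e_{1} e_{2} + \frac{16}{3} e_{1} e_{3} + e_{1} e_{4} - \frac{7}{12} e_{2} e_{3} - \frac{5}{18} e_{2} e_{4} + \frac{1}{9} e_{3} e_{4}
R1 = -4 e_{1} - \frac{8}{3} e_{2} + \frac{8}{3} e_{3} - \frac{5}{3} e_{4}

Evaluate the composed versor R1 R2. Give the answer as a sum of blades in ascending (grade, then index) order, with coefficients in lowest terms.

Distribute over the terms of R1 (each basis-blade product reordered to ascending indices, repeated generators contracted through their squares):
(-4 e_{1}) R2 = \frac{64}{3} e_{1} - \frac{97}{3} e_{2} + \frac{64}{3} e_{3} + 4 e_{4} + \frac{7}{3} e_{1} e_{2} e_{3} + \frac{10}{9} e_{1} e_{2} e_{4} - \frac{4}{9} e_{1} e_{3} e_{4}
(-\frac{8}{3} e_{2}) R2 = \frac{194}{9} e_{1} + \frac{128}{9} e_{2} - \frac{14}{9} e_{3} - \frac{20}{27} e_{4} + \frac{128}{9} e_{1} e_{2} e_{3} + \frac{8}{3} e_{1} e_{2} e_{4} - \frac{8}{27} e_{2} e_{3} e_{4}
(\frac{8}{3} e_{3}) R2 = \frac{128}{9} e_{1} - \frac{14}{9} e_{2} - \frac{128}{9} e_{3} - \frac{8}{27} e_{4} - \frac{194}{9} e_{1} e_{2} e_{3} - \frac{8}{3} e_{1} e_{3} e_{4} + \frac{20}{27} e_{2} e_{3} e_{4}
(-\frac{5}{3} e_{4}) R2 = -\frac{5}{3} e_{1} + \frac{25}{54} e_{2} - \frac{5}{27} e_{3} + \frac{80}{9} e_{4} + \frac{485}{36} e_{1} e_{2} e_{4} - \frac{80}{9} e_{1} e_{3} e_{4} + \frac{35}{36} e_{2} e_{3} e_{4}
Summing the partial products and collecting blades:
Answer: \frac{499}{9} e_{1} - \frac{1037}{54} e_{2} + \frac{145}{27} e_{3} + \frac{320}{27} e_{4} - 5 e_{1} e_{2} e_{3} + \frac{69}{4} e_{1} e_{2} e_{4} - 12 e_{1} e_{3} e_{4} + \frac{17}{12} e_{2} e_{3} e_{4}


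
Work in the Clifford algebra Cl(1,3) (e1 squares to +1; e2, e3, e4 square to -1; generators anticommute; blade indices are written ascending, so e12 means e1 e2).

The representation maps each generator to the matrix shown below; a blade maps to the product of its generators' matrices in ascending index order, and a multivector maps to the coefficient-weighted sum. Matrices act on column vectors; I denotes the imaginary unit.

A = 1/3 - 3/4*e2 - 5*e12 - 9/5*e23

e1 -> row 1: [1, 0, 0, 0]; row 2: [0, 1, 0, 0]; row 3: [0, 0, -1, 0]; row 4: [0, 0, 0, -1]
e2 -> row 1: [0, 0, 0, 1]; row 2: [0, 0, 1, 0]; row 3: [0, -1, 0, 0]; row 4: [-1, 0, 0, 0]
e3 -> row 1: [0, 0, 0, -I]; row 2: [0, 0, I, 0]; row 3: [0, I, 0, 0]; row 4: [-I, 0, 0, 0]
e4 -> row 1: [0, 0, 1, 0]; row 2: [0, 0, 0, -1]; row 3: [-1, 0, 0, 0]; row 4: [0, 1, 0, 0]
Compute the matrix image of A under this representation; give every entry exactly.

Bivector images (products of the table entries): rho(e12) = rho(e1)rho(e2) = row 1: [0, 0, 0, 1]; row 2: [0, 0, 1, 0]; row 3: [0, 1, 0, 0]; row 4: [1, 0, 0, 0]; rho(e23) = rho(e2)rho(e3) = row 1: [-I, 0, 0, 0]; row 2: [0, I, 0, 0]; row 3: [0, 0, -I, 0]; row 4: [0, 0, 0, I].
M = (1/3)*1 + (-3/4)*rho(e2) + (-5)*rho(e12) + (-9/5)*rho(e23), summed entrywise (1 is the identity matrix):
Answer: row 1: [1/3 + 9*I/5, 0, 0, -23/4]; row 2: [0, 1/3 - 9*I/5, -23/4, 0]; row 3: [0, -17/4, 1/3 + 9*I/5, 0]; row 4: [-17/4, 0, 0, 1/3 - 9*I/5]


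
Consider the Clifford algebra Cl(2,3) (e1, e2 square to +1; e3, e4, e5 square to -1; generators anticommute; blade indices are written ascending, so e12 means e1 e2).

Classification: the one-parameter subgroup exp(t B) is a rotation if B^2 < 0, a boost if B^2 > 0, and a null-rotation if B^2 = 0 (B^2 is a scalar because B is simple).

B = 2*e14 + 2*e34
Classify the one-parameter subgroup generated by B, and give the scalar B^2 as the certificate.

B^2 term by term: the squares give (2)^2*(e14)^2 + (2)^2*(e34)^2 = 4*(+1) + 4*(-1) = 0 (each basis 2-blade squares to minus the product of its generators' squares); cross terms between blades sharing an index anticommute and cancel. So B^2 = 0.
Answer: null-rotation, certificate B^2 = 0. Because 0 is invariant under every versor sandwich, the classification follows from its sign alone.


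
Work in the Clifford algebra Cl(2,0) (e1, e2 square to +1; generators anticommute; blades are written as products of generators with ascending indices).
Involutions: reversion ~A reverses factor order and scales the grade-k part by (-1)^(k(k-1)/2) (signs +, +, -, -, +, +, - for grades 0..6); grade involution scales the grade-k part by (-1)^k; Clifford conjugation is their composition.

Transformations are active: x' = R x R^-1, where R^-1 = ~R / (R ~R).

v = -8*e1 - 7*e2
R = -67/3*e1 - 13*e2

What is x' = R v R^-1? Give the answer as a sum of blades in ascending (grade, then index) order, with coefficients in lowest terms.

~R = -67/3*e1 - 13*e2, and R ~R = 6010/9, so R^-1 = ~R / (6010/9).
R v = 809/3 + 157/3*e1 e2
Answer: -30163/3005*e1 - 10516/3005*e2


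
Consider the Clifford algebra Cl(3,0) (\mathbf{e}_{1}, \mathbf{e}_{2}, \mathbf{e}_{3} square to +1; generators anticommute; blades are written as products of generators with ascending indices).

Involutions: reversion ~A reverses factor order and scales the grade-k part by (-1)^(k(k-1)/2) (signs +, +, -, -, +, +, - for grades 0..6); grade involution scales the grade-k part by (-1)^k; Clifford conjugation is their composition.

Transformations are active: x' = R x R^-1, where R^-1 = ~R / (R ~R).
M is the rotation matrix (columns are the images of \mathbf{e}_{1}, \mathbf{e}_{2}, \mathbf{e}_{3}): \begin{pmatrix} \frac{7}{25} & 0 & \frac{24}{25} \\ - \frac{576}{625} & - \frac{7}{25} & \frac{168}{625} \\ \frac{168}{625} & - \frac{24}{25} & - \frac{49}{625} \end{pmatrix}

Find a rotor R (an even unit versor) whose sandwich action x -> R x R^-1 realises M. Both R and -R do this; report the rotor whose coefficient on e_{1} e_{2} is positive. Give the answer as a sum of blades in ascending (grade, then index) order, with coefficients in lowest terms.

Method: write R = a + b12*e_{1} e_{2} + b13*e_{1} e_{3} + b23*e_{2} e_{3} with a^2 + b12^2 + b13^2 + b23^2 = 1 (so R^-1 = ~R). Expanding the columns R e_j ~R gives tr M = 4a^2 - 1 and, from the antisymmetric part, M21 - M12 = -4a*b12, M13 - M31 = 4a*b13, M32 - M23 = -4a*b23.
Here tr M = -\frac{49}{625}, so a^2 = (1 + tr M)/4 = \frac{144}{625} and a = ±\frac{12}{25}. Taking a = \frac{12}{25}: M21 - M12 = -\frac{576}{625}, M13 - M31 = \frac{432}{625}, M32 - M23 = -\frac{768}{625}, giving b12 = \frac{12}{25}, b13 = \frac{9}{25}, b23 = \frac{16}{25}, i.e. R = \frac{12}{25} + \frac{12}{25} e_{1} e_{2} + \frac{9}{25} e_{1} e_{3} + \frac{16}{25} e_{2} e_{3}.
Its e_{1} e_{2} coefficient is already positive.
Answer: \frac{12}{25} + \frac{12}{25} e_{1} e_{2} + \frac{9}{25} e_{1} e_{3} + \frac{16}{25} e_{2} e_{3}. Note: both R and -R realise this M (trace -\frac{49}{625}); the covering map identifies them, and the e_{1} e_{2}-coefficient sign is the tie-breaker.


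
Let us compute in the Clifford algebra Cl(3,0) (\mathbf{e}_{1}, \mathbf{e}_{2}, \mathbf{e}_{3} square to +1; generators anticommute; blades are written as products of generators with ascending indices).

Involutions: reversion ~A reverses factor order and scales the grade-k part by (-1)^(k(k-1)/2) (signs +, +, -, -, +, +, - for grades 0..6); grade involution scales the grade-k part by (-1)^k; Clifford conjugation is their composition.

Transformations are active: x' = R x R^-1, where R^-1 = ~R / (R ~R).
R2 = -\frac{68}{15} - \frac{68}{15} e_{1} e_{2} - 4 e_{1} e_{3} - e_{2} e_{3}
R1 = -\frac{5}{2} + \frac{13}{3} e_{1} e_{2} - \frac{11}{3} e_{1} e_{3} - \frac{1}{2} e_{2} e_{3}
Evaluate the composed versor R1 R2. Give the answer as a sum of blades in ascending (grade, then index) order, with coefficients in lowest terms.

Distribute over the terms of R1 (each basis-blade product reordered to ascending indices, repeated generators contracted through their squares):
(-\frac{5}{2}) R2 = \frac{34}{3} + \frac{34}{3} e_{1} e_{2} + 10 e_{1} e_{3} + \frac{5}{2} e_{2} e_{3}
(\frac{13}{3} e_{1} e_{2}) R2 = \frac{884}{45} - \frac{884}{45} e_{1} e_{2} - \frac{13}{3} e_{1} e_{3} + \frac{52}{3} e_{2} e_{3}
(-\frac{11}{3} e_{1} e_{3}) R2 = -\frac{44}{3} - \frac{11}{3} e_{1} e_{2} + \frac{748}{45} e_{1} e_{3} + \frac{748}{45} e_{2} e_{3}
(-\frac{1}{2} e_{2} e_{3}) R2 = -\frac{1}{2} + 2 e_{1} e_{2} - \frac{34}{15} e_{1} e_{3} + \frac{34}{15} e_{2} e_{3}
Summing the partial products and collecting blades:
Answer: \frac{1423}{90} - \frac{449}{45} e_{1} e_{2} + \frac{901}{45} e_{1} e_{3} + \frac{697}{18} e_{2} e_{3}


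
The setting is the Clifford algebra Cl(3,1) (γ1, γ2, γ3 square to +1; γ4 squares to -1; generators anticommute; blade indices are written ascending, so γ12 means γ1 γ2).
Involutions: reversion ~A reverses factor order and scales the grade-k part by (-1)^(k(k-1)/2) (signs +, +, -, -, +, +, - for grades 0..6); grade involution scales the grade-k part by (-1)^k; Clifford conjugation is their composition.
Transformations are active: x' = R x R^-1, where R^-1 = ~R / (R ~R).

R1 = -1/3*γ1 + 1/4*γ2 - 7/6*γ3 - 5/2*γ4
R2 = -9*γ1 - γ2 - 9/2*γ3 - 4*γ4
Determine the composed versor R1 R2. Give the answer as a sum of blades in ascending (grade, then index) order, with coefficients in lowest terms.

Distribute over the terms of R1 (each basis-blade product reordered to ascending indices, repeated generators contracted through their squares):
(-1/3*γ1) R2 = 3 + 1/3*γ12 + 3/2*γ13 + 4/3*γ14
(1/4*γ2) R2 = -1/4 + 9/4*γ12 - 9/8*γ23 - γ24
(-7/6*γ3) R2 = 21/4 - 21/2*γ13 - 7/6*γ23 + 14/3*γ34
(-5/2*γ4) R2 = -10 - 45/2*γ14 - 5/2*γ24 - 45/4*γ34
Summing the partial products and collecting blades:
Answer: -2 + 31/12*γ12 - 9*γ13 - 127/6*γ14 - 55/24*γ23 - 7/2*γ24 - 79/12*γ34


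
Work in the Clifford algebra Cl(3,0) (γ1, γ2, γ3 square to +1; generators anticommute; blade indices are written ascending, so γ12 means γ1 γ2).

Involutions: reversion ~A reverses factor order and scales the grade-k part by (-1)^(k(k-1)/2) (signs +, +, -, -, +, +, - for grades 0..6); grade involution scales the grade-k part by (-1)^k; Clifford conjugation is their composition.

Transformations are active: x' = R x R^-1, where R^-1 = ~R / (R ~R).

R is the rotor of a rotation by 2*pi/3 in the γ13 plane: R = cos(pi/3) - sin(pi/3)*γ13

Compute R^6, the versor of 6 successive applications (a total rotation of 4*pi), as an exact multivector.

Half-angle bookkeeping: 6 applications in γ13 add up to rotor phase 6*pi/3 = 2*pi, so R^6 = cos(2*pi) - sin(2*pi)*γ13.
cos(2*pi) = 1 and sin(2*pi) = 0, so R^6 = 1. The total rotation 4*pi is 2 full turns, so every vector returns to itself, yet the rotor is +1, back on the identity sheet (an even number of 2*pi turns).
Answer: 1


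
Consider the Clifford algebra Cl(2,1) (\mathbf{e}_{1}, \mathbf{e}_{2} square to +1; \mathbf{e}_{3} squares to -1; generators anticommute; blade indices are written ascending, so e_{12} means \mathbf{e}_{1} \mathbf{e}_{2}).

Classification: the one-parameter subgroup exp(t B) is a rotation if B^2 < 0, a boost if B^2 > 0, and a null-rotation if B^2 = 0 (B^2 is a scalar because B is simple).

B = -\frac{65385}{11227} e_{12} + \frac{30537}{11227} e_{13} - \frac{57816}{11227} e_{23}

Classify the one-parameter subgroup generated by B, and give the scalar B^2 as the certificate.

B^2 term by term: the squares give (-\frac{65385}{11227})^2*(e_{12})^2 + (\frac{30537}{11227})^2*(e_{13})^2 + (-\frac{57816}{11227})^2*(e_{23})^2 = \frac{4275198225}{126045529}*(-1) + \frac{932508369}{126045529}*(+1) + \frac{3342689856}{126045529}*(+1) = 0 (each basis 2-blade squares to minus the product of its generators' squares); cross terms between blades sharing an index anticommute and cancel. So B^2 = 0.
Answer: null-rotation, certificate B^2 = 0. B^2 = 0 is basis-independent, so its sign is the whole story.


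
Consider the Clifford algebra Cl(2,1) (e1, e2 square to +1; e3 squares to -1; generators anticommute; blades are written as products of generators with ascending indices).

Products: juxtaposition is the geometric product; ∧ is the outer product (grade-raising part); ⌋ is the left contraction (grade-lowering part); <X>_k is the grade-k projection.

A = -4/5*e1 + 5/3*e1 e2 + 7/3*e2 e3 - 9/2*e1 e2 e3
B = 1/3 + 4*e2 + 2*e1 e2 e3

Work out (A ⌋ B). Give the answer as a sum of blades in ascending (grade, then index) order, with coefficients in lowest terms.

step 1: -9 + 14/3*e1 - 10/3*e3 - 8/5*e2 e3
Answer: -9 + 14/3*e1 - 10/3*e3 - 8/5*e2 e3


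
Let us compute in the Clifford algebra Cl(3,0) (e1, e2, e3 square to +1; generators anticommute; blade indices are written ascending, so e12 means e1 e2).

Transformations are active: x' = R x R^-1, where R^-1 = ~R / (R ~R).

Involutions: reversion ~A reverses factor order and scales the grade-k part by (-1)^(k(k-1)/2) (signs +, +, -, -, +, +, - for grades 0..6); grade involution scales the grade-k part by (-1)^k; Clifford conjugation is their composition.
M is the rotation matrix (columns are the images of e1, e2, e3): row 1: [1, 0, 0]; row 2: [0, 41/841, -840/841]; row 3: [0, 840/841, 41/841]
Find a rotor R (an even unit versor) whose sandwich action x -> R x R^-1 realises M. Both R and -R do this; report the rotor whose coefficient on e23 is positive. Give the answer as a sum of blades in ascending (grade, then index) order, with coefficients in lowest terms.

Method: write R = a + b12*e12 + b13*e13 + b23*e23 with a^2 + b12^2 + b13^2 + b23^2 = 1 (so R^-1 = ~R). Expanding the columns R e_j ~R gives tr M = 4a^2 - 1 and, from the antisymmetric part, M21 - M12 = -4a*b12, M13 - M31 = 4a*b13, M32 - M23 = -4a*b23.
Here tr M = 923/841, so a^2 = (1 + tr M)/4 = 441/841 and a = ±21/29. Taking a = 21/29: M21 - M12 = 0, M13 - M31 = 0, M32 - M23 = 1680/841, giving b12 = 0, b13 = 0, b23 = -20/29, i.e. R = 21/29 - 20/29*e23.
Its e23 coefficient is negative, so report the other preimage -R.
Answer: -21/29 + 20/29*e23. Uniqueness: Spin(3) -> SO(3) maps R and -R to the same rotation of trace 923/841; fixing the sign of the e23 coefficient removes the ambiguity.


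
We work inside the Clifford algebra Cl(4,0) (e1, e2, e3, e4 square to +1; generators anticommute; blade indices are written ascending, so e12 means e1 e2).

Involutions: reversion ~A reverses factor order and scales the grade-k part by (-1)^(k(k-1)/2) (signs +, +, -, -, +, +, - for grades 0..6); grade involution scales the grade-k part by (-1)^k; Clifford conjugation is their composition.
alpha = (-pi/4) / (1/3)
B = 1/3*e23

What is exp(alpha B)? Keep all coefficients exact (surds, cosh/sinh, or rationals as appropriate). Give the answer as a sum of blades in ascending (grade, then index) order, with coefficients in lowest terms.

B^2 = (1/3)^2*(e23)^2 = 1/9*(-1) = -1/9 (a basis 2-blade squares to minus the product of its generators' squares).
B^2 = -1/9 — the series telescopes trigonometrically here: l = 1/3, alpha*l = -pi/4, so exp(alpha B) = cos(-pi/4) + (sin(-pi/4)/(1/3))*B = sqrt(2)/2 + (-3*sqrt(2)/2)*B.
Answer: sqrt(2)/2 - sqrt(2)/2*e23


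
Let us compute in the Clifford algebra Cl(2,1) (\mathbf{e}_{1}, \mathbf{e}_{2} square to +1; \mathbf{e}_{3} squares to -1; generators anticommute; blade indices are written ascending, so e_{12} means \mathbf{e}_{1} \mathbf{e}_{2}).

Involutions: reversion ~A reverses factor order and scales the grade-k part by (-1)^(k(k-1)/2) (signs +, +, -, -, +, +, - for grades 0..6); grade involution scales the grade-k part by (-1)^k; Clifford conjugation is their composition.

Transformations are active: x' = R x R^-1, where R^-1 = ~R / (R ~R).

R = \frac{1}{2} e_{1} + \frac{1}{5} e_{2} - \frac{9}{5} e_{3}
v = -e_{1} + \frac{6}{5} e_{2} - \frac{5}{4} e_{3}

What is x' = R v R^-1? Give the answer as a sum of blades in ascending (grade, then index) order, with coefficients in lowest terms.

~R = \frac{1}{2} e_{1} + \frac{1}{5} e_{2} - \frac{9}{5} e_{3}, and R ~R = -\frac{59}{20}, so R^-1 = ~R / (-\frac{59}{20}).
R v = -\frac{251}{100} + \frac{4}{5} e_{12} - \frac{97}{40} e_{13} + \frac{191}{100} e_{23}
Answer: \frac{546}{295} e_{1} - \frac{1268}{1475} e_{2} - \frac{10697}{5900} e_{3}


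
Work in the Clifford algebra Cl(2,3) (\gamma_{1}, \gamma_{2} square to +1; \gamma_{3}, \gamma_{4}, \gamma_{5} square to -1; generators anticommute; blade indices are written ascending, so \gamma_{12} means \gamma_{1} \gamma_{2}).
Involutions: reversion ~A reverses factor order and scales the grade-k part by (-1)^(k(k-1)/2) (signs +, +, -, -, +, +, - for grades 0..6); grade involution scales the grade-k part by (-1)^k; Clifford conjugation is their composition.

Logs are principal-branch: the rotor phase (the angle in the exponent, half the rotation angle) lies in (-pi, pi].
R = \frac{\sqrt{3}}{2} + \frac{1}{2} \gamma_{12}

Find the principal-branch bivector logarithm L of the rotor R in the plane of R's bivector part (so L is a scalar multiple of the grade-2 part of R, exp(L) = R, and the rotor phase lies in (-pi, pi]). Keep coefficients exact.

The scalar part of R is \frac{\sqrt{3}}{2}, which pins the rotor phase on the principal branch; dividing the bivector part by the sine of that phase recovers the unit plane, and L is the phase times that plane.
Concretely: cos(phase) = \frac{\sqrt{3}}{2} gives phase = ±\frac{\pi}{6}, and since phase/sin(phase) is even the sign is immaterial: L = (phase/sin(phase)) * <R>_2 = (\frac{\pi}{3}) * <R>_2.
Answer: \frac{\pi}{6} \gamma_{12}


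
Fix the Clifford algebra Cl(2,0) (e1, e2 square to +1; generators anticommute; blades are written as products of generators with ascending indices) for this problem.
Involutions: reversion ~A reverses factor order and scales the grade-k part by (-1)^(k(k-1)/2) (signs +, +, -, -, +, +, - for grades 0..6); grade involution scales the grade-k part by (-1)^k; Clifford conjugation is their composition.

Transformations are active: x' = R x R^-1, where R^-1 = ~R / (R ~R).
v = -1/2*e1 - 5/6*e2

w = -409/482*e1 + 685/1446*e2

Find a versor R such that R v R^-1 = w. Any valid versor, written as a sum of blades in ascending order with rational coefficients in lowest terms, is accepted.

The midline construction: v and w both square to 17/18, so reflecting in their sum -325/241*e1 - 260/723*e2 exchanges them.
Answer: -325/241*e1 - 260/723*e2


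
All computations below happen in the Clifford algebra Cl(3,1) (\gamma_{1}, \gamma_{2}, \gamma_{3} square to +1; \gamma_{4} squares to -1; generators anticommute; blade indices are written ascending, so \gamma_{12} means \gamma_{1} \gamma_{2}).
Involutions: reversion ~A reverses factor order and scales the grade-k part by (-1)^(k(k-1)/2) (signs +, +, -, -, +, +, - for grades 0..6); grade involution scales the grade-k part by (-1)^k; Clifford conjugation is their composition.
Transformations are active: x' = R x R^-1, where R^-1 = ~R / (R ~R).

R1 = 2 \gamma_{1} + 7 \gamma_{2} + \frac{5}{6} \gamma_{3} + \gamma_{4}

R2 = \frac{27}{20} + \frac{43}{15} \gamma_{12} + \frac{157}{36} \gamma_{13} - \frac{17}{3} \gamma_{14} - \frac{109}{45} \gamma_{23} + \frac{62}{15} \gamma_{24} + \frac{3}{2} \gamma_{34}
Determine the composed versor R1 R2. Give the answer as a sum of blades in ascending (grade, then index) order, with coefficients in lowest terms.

Distribute over the terms of R1 (each basis-blade product reordered to ascending indices, repeated generators contracted through their squares):
(2 \gamma_{1}) R2 = \frac{27}{10} \gamma_{1} + \frac{86}{15} \gamma_{2} + \frac{157}{18} \gamma_{3} - \frac{34}{3} \gamma_{4} - \frac{218}{45} \gamma_{123} + \frac{124}{15} \gamma_{124} + 3 \gamma_{134}
(7 \gamma_{2}) R2 = -\frac{301}{15} \gamma_{1} + \frac{189}{20} \gamma_{2} - \frac{763}{45} \gamma_{3} + \frac{434}{15} \gamma_{4} - \frac{1099}{36} \gamma_{123} + \frac{119}{3} \gamma_{124} + \frac{21}{2} \gamma_{234}
(\frac{5}{6} \gamma_{3}) R2 = -\frac{785}{216} \gamma_{1} + \frac{109}{54} \gamma_{2} + \frac{9}{8} \gamma_{3} + \frac{5}{4} \gamma_{4} + \frac{43}{18} \gamma_{123} + \frac{85}{18} \gamma_{134} - \frac{31}{9} \gamma_{234}
(\gamma_{4}) R2 = -\frac{17}{3} \gamma_{1} + \frac{62}{15} \gamma_{2} + \frac{3}{2} \gamma_{3} + \frac{27}{20} \gamma_{4} + \frac{43}{15} \gamma_{124} + \frac{157}{36} \gamma_{134} - \frac{109}{45} \gamma_{234}
Summing the partial products and collecting blades:
Answer: -\frac{28801}{1080} \gamma_{1} + \frac{11521}{540} \gamma_{2} - \frac{673}{120} \gamma_{3} + \frac{101}{5} \gamma_{4} - \frac{1979}{60} \gamma_{123} + \frac{254}{5} \gamma_{124} + \frac{145}{12} \gamma_{134} + \frac{139}{30} \gamma_{234}


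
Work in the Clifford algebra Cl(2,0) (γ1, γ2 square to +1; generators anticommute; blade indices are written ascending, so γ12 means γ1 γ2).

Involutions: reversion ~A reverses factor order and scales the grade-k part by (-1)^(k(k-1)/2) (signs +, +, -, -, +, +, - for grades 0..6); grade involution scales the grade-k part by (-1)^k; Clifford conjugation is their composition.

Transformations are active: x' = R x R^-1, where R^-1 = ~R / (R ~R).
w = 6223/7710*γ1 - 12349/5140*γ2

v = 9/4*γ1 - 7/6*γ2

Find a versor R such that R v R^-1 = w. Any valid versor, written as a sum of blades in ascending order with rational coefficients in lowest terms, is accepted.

Sketch: the shared square 925/144 makes R = v + w = 47141/15420*γ1 - 55037/15420*γ2 the natural versor; its sandwich fixes that direction, negates (v - w)/2, and sends v to w.
Answer: 47141/15420*γ1 - 55037/15420*γ2


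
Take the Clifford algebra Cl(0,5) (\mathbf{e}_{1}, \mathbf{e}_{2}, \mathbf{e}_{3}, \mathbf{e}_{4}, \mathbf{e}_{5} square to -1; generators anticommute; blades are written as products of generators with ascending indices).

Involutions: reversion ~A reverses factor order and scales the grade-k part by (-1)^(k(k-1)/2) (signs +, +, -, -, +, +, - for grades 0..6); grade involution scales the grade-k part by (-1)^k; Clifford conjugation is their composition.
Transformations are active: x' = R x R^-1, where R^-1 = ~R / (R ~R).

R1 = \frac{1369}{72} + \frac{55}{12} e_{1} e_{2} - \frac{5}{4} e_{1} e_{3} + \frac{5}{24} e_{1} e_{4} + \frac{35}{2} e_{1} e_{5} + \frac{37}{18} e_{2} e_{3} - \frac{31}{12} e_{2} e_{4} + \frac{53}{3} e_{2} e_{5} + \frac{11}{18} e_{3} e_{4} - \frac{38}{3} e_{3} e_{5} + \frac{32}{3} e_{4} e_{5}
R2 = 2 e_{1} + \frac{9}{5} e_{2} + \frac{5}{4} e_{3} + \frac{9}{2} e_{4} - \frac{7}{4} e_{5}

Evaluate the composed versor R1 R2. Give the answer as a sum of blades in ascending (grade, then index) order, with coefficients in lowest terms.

Distribute over the terms of R2 (each basis-blade product reordered to ascending indices, repeated generators contracted through their squares):
R1 (2 e_{1}) = \frac{1369}{36} e_{1} + \frac{55}{6} e_{2} - \frac{5}{2} e_{3} + \frac{5}{12} e_{4} + 35 e_{5} + \frac{37}{9} e_{1} e_{2} e_{3} - \frac{31}{6} e_{1} e_{2} e_{4} + \frac{106}{3} e_{1} e_{2} e_{5} + \frac{11}{9} e_{1} e_{3} e_{4} - \frac{76}{3} e_{1} e_{3} e_{5} + \frac{64}{3} e_{1} e_{4} e_{5}
R1 (\frac{9}{5} e_{2}) = -\frac{33}{4} e_{1} + \frac{1369}{40} e_{2} + \frac{37}{10} e_{3} - \frac{93}{20} e_{4} + \frac{159}{5} e_{5} + \frac{9}{4} e_{1} e_{2} e_{3} - \frac{3}{8} e_{1} e_{2} e_{4} - \frac{63}{2} e_{1} e_{2} e_{5} + \frac{11}{10} e_{2} e_{3} e_{4} - \frac{114}{5} e_{2} e_{3} e_{5} + \frac{96}{5} e_{2} e_{4} e_{5}
R1 (\frac{5}{4} e_{3}) = \frac{25}{16} e_{1} - \frac{185}{72} e_{2} + \frac{6845}{288} e_{3} + \frac{55}{72} e_{4} - \frac{95}{6} e_{5} + \frac{275}{48} e_{1} e_{2} e_{3} - \frac{25}{96} e_{1} e_{3} e_{4} - \frac{175}{8} e_{1} e_{3} e_{5} + \frac{155}{48} e_{2} e_{3} e_{4} - \frac{265}{12} e_{2} e_{3} e_{5} + \frac{40}{3} e_{3} e_{4} e_{5}
R1 (\frac{9}{2} e_{4}) = -\frac{15}{16} e_{1} + \frac{93}{8} e_{2} - \frac{11}{4} e_{3} + \frac{1369}{16} e_{4} + 48 e_{5} + \frac{165}{8} e_{1} e_{2} e_{4} - \frac{45}{8} e_{1} e_{3} e_{4} - \frac{315}{4} e_{1} e_{4} e_{5} + \frac{37}{4} e_{2} e_{3} e_{4} - \frac{159}{2} e_{2} e_{4} e_{5} + 57 e_{3} e_{4} e_{5}
R1 (-\frac{7}{4} e_{5}) = \frac{245}{8} e_{1} + \frac{371}{12} e_{2} - \frac{133}{6} e_{3} + \frac{56}{3} e_{4} - \frac{9583}{288} e_{5} - \frac{385}{48} e_{1} e_{2} e_{5} + \frac{35}{16} e_{1} e_{3} e_{5} - \frac{35}{96} e_{1} e_{4} e_{5} - \frac{259}{72} e_{2} e_{3} e_{5} + \frac{217}{48} e_{2} e_{4} e_{5} - \frac{77}{72} e_{3} e_{4} e_{5}
Summing the partial products and collecting blades:
Answer: \frac{2197}{36} e_{1} + \frac{30011}{360} e_{2} + \frac{73}{1440} e_{3} + \frac{72547}{720} e_{4} + \frac{94597}{1440} e_{5} + \frac{1741}{144} e_{1} e_{2} e_{3} + \frac{181}{12} e_{1} e_{2} e_{4} - \frac{67}{16} e_{1} e_{2} e_{5} - \frac{1343}{288} e_{1} e_{3} e_{4} - \frac{2161}{48} e_{1} e_{3} e_{5} - \frac{1849}{32} e_{1} e_{4} e_{5} + \frac{3259}{240} e_{2} e_{3} e_{4} - \frac{17453}{360} e_{2} e_{3} e_{5} - \frac{13387}{240} e_{2} e_{4} e_{5} + \frac{4987}{72} e_{3} e_{4} e_{5}


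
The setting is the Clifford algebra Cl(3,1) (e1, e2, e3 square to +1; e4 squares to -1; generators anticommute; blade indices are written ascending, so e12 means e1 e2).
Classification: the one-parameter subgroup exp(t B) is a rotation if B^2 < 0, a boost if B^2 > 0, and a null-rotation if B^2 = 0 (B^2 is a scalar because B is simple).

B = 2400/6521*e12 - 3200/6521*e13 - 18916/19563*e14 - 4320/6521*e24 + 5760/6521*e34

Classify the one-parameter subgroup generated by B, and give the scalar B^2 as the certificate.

B^2 term by term: the squares give (2400/6521)^2*(e12)^2 + (-3200/6521)^2*(e13)^2 + (-18916/19563)^2*(e14)^2 + (-4320/6521)^2*(e24)^2 + (5760/6521)^2*(e34)^2 = 5760000/42523441*(-1) + 10240000/42523441*(-1) + 357815056/382710969*(+1) + 18662400/42523441*(+1) + 33177600/42523441*(+1) = 16/9 (each basis 2-blade squares to minus the product of its generators' squares); cross terms between blades sharing an index anticommute and cancel; the commuting (index-disjoint) pairs give grade-4 terms 2*c*c'*(blade product), which cancel blade by blade — e1234: 27648000/42523441 - 27648000/42523441 = 0 — confirming B is simple. So B^2 = 16/9.
Answer: boost, certificate B^2 = 16/9. B^2 = 16/9 is basis-independent, so its sign is the whole story.


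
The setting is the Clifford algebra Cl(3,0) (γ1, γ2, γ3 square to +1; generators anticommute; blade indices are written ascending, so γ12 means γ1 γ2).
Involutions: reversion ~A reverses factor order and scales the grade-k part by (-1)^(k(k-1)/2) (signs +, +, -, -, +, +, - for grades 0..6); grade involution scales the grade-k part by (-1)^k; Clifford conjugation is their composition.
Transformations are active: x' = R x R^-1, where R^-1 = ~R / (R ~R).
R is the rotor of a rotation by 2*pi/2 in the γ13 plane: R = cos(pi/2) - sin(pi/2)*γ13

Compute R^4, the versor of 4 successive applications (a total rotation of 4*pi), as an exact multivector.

Because a rotor carries half the rotation angle, composing 4 copies of this γ13-plane rotor multiplies the phase: 4*(pi/2) = 2*pi, hence R^4 = cos(2*pi) - sin(2*pi)*γ13.
cos(2*pi) = 1 and sin(2*pi) = 0, so R^4 = 1. The total rotation 4*pi is 2 full turns, so every vector returns to itself, yet the rotor is +1, back on the identity sheet (an even number of 2*pi turns).
Answer: 1


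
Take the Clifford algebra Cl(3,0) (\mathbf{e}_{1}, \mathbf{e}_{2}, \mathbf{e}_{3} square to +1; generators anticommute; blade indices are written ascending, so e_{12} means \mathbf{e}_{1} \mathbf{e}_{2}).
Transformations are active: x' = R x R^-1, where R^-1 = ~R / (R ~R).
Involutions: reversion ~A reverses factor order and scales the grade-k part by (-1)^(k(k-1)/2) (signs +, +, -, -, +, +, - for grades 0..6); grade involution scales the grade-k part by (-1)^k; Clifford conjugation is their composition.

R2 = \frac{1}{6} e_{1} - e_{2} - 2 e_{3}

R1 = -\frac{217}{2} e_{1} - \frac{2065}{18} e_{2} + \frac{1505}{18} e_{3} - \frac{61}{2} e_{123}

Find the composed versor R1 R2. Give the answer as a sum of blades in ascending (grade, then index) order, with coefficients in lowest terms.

Distribute over the terms of R2 (each basis-blade product reordered to ascending indices, repeated generators contracted through their squares):
R1 (\frac{1}{6} e_{1}) = -\frac{217}{12} + \frac{2065}{108} e_{12} - \frac{1505}{108} e_{13} - \frac{61}{12} e_{23}
R1 (-e_{2}) = \frac{2065}{18} + \frac{217}{2} e_{12} - \frac{61}{2} e_{13} + \frac{1505}{18} e_{23}
R1 (-2 e_{3}) = -\frac{1505}{9} + 61 e_{12} + 217 e_{13} + \frac{2065}{9} e_{23}
Summing the partial products and collecting blades:
Answer: -\frac{847}{12} + \frac{20371}{108} e_{12} + \frac{18637}{108} e_{13} + \frac{11087}{36} e_{23}


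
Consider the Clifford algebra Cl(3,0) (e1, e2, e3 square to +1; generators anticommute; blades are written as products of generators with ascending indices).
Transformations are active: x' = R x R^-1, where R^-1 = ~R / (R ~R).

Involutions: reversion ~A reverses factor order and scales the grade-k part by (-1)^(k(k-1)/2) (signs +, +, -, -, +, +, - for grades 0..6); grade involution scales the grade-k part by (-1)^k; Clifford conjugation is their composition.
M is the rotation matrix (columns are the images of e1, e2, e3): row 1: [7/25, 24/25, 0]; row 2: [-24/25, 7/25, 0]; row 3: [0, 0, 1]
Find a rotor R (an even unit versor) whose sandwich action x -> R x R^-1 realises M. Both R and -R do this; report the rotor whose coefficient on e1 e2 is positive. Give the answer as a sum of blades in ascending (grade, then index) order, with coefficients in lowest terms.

Method: write R = a + b12*e1 e2 + b13*e1 e3 + b23*e2 e3 with a^2 + b12^2 + b13^2 + b23^2 = 1 (so R^-1 = ~R). Expanding the columns R e_j ~R gives tr M = 4a^2 - 1 and, from the antisymmetric part, M21 - M12 = -4a*b12, M13 - M31 = 4a*b13, M32 - M23 = -4a*b23.
Here tr M = 39/25, so a^2 = (1 + tr M)/4 = 16/25 and a = ±4/5. Taking a = 4/5: M21 - M12 = -48/25, M13 - M31 = 0, M32 - M23 = 0, giving b12 = 3/5, b13 = 0, b23 = 0, i.e. R = 4/5 + 3/5*e1 e2.
Its e1 e2 coefficient is already positive.
Answer: 4/5 + 3/5*e1 e2. Key observation: the double cover Spin(3) -> SO(3) sends R and -R to the same matrix (trace 39/25 here), so the stated sign of the e1 e2 coefficient is what selects one sheet.


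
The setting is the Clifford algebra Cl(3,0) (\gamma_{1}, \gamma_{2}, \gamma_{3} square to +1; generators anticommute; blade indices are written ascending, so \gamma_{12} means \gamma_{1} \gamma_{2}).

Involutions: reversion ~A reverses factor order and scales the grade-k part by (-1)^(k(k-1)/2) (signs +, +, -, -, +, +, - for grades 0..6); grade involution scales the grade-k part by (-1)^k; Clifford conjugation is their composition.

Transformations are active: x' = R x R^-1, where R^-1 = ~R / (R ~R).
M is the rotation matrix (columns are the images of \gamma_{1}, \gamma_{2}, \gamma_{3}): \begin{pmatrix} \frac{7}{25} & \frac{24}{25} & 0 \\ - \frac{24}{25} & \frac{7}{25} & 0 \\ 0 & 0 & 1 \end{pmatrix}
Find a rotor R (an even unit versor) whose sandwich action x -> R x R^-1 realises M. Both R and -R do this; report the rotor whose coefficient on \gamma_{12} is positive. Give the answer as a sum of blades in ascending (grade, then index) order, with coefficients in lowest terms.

Method: write R = a + b12*\gamma_{12} + b13*\gamma_{13} + b23*\gamma_{23} with a^2 + b12^2 + b13^2 + b23^2 = 1 (so R^-1 = ~R). Expanding the columns R e_j ~R gives tr M = 4a^2 - 1 and, from the antisymmetric part, M21 - M12 = -4a*b12, M13 - M31 = 4a*b13, M32 - M23 = -4a*b23.
Here tr M = \frac{39}{25}, so a^2 = (1 + tr M)/4 = \frac{16}{25} and a = ±\frac{4}{5}. Taking a = \frac{4}{5}: M21 - M12 = -\frac{48}{25}, M13 - M31 = 0, M32 - M23 = 0, giving b12 = \frac{3}{5}, b13 = 0, b23 = 0, i.e. R = \frac{4}{5} + \frac{3}{5} \gamma_{12}.
Its \gamma_{12} coefficient is already positive.
Answer: \frac{4}{5} + \frac{3}{5} \gamma_{12}. Note: both R and -R realise this M (trace \frac{39}{25}); the covering map identifies them, and the \gamma_{12}-coefficient sign is the tie-breaker.


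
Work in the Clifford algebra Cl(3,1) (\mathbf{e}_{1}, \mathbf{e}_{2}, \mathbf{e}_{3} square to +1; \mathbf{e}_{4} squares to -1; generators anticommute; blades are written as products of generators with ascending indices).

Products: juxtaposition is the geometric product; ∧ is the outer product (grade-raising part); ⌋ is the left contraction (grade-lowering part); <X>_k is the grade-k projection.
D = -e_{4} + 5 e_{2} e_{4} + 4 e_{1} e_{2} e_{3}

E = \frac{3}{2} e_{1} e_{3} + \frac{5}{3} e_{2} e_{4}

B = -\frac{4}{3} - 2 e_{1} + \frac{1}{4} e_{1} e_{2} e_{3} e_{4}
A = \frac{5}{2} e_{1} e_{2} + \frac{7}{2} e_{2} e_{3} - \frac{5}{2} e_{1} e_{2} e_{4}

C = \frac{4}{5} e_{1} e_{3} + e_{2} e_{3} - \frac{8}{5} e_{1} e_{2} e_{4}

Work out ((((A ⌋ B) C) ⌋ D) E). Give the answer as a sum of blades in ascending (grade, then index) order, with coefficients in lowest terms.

step 1: \frac{5}{8} e_{3} - \frac{7}{8} e_{1} e_{4} - \frac{5}{8} e_{3} e_{4}
step 2: -\frac{1}{2} e_{1} - \frac{81}{40} e_{2} + \frac{1}{2} e_{1} e_{4} + \frac{5}{8} e_{2} e_{4} - \frac{7}{10} e_{3} e_{4} - e_{1} e_{2} e_{3} - \frac{15}{8} e_{1} e_{2} e_{3} e_{4}
step 3: \frac{57}{8} - \frac{81}{8} e_{4} + \frac{81}{10} e_{1} e_{3} - 2 e_{2} e_{3}
step 4: -\frac{243}{20} - \frac{135}{8} e_{2} - 3 e_{1} e_{2} + \frac{171}{16} e_{1} e_{3} + \frac{95}{8} e_{2} e_{4} + \frac{10}{3} e_{3} e_{4} - \frac{243}{16} e_{1} e_{3} e_{4} - \frac{27}{2} e_{1} e_{2} e_{3} e_{4}
Answer: -\frac{243}{20} - \frac{135}{8} e_{2} - 3 e_{1} e_{2} + \frac{171}{16} e_{1} e_{3} + \frac{95}{8} e_{2} e_{4} + \frac{10}{3} e_{3} e_{4} - \frac{243}{16} e_{1} e_{3} e_{4} - \frac{27}{2} e_{1} e_{2} e_{3} e_{4}


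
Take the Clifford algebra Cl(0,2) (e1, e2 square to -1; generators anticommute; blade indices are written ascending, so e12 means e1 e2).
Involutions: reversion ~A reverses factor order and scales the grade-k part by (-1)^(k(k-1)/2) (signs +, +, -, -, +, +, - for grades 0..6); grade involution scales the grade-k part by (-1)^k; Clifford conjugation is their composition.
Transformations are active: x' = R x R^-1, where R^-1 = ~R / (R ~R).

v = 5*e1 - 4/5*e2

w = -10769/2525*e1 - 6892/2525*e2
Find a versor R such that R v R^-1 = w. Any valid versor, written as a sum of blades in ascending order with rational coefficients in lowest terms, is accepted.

Since q(v) = q(w) = -641/25, the sum R = v + w = 1856/2525*e1 - 8912/2525*e2 does the job whenever invertible.
Answer: 1856/2525*e1 - 8912/2525*e2


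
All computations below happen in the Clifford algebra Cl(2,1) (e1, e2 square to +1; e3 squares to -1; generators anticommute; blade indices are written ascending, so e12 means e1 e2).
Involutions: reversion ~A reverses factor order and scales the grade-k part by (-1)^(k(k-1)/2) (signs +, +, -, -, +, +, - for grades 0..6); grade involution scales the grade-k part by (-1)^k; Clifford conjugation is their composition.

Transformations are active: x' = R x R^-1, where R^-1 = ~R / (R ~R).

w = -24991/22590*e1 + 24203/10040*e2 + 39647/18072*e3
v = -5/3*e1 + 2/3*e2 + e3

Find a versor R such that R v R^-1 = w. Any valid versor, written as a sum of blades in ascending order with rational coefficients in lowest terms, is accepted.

Construction: equal norms (both 20/9) license R = v + w = -62641/22590*e1 + 92689/30120*e2 + 57719/18072*e3 — nothing changes along that direction, while (v - w)/2 changes sign, so v maps onto w.
Answer: -62641/22590*e1 + 92689/30120*e2 + 57719/18072*e3


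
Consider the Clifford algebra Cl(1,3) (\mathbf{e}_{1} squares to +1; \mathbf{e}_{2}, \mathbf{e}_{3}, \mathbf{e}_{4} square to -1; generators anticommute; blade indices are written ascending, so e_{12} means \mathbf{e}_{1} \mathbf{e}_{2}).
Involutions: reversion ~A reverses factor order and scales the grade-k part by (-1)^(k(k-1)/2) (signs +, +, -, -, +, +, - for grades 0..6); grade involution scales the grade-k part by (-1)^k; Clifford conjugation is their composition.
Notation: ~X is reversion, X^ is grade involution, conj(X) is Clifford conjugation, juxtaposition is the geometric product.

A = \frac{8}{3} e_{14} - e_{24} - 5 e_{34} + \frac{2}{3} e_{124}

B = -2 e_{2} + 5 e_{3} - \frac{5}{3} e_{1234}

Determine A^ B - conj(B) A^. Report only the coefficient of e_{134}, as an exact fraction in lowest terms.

first term: \frac{10}{9} e_{3} - 23 e_{4} - \frac{25}{3} e_{12} + \frac{5}{3} e_{13} + \frac{4}{3} e_{14} - \frac{40}{9} e_{23} + \frac{16}{3} e_{124} - \frac{40}{3} e_{134} + 15 e_{234} + \frac{10}{3} e_{1234}
second term: -\frac{10}{9} e_{3} - 23 e_{4} - \frac{25}{3} e_{12} + \frac{5}{3} e_{13} - \frac{4}{3} e_{14} - \frac{40}{9} e_{23} - \frac{16}{3} e_{124} + \frac{40}{3} e_{134} - 15 e_{234} + \frac{10}{3} e_{1234}
Answer: -\frac{80}{3}


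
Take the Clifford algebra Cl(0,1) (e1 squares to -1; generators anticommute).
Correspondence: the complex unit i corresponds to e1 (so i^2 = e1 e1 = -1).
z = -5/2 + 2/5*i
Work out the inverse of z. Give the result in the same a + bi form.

In blades: z = -5/2 + 2/5*e1.
With qbar = -5/2 - 2/5*e1 (scalar fixed, mapped units negated), z qbar = 641/100 (the sum of squared coefficients), so z^-1 = qbar / (641/100) = -250/641 - 40/641*e1; translating back:
Answer: -250/641 - 40/641*i


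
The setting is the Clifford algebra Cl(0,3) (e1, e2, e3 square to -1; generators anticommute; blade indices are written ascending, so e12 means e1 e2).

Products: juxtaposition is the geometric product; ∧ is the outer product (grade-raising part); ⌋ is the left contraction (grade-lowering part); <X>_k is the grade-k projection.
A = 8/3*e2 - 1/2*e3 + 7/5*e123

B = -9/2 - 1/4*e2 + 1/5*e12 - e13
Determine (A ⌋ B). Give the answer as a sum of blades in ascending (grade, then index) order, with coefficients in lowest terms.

step 1: 2/3 + 31/30*e1
Answer: 2/3 + 31/30*e1


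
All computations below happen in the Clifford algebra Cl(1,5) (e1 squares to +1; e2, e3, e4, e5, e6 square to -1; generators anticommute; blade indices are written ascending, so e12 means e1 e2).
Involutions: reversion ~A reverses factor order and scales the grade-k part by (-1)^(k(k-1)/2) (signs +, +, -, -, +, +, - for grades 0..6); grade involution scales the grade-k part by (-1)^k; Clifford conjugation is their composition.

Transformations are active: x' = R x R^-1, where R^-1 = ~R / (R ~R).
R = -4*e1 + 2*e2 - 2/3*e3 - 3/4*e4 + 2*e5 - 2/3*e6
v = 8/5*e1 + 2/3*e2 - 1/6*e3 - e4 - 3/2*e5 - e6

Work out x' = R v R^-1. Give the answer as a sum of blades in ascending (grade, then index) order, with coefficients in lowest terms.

~R = -4*e1 + 2*e2 - 2/3*e3 - 3/4*e4 + 2*e5 - 2/3*e6, and R ~R = 943/144, so R^-1 = ~R / (943/144).
R v = -1127/180 - 88/15*e12 + 26/15*e13 + 26/5*e14 + 14/5*e15 + 76/15*e16 + 1/9*e23 - 3/2*e24 - 13/3*e25 - 14/9*e26 + 13/24*e34 + 4/3*e35 + 5/9*e36 + 25/8*e45 + 1/12*e46 - 3*e56
Answer: 248/41*e1 - 2762/615*e2 + 591/410*e3 + 499/205*e4 - 953/410*e5 + 1399/615*e6


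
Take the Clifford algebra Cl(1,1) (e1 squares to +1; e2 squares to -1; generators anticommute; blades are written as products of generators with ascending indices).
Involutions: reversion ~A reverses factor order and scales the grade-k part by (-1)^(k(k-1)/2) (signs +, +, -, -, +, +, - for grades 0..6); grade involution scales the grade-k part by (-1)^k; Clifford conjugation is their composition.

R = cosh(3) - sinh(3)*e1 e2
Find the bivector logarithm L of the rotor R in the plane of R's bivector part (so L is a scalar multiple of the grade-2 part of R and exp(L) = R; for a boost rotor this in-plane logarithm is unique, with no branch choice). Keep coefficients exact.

The scalar part of R is cosh(3), giving the rapidity magnitude (cosh is even); the bivector part supplies orientation, its quotient by sinh of the rapidity is the plane, and L = rapidity * plane — unique in that plane, since flipping both signs leaves L unchanged.
Concretely: cosh(rapidity) = cosh(3) gives rapidity = ±3, and since rapidity/sinh(rapidity) is even the sign is immaterial: L = (rapidity/sinh(rapidity)) * <R>_2 = (3/sinh(3)) * <R>_2.
Answer: -3*e1 e2


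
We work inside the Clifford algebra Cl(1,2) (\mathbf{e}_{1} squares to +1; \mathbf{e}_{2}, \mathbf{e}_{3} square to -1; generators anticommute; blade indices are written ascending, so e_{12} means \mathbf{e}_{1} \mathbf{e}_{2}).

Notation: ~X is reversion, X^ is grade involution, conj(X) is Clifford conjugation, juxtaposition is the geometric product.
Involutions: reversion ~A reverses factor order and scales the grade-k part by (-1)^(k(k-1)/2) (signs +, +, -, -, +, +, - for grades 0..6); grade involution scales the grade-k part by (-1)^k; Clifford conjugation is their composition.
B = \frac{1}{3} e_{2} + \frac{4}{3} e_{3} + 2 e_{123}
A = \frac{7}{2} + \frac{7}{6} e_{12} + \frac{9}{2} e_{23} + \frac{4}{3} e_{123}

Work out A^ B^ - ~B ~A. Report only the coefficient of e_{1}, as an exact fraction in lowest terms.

first term: -\frac{8}{3} + \frac{169}{18} e_{1} + \frac{29}{6} e_{2} - \frac{17}{2} e_{3} - \frac{16}{9} e_{12} + \frac{4}{9} e_{13} - \frac{77}{9} e_{123}
second term: -\frac{8}{3} - \frac{169}{18} e_{1} - \frac{29}{6} e_{2} + \frac{17}{2} e_{3} + \frac{16}{9} e_{12} - \frac{4}{9} e_{13} - \frac{77}{9} e_{123}
Answer: \frac{169}{9}
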